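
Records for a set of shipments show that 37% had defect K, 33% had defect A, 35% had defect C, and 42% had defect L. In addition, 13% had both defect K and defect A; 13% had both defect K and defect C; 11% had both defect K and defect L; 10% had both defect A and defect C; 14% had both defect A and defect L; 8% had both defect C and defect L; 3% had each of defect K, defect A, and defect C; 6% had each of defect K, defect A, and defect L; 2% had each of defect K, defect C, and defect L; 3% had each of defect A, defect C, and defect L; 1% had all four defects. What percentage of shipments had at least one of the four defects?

P(union) = 37 + 33 + 35 + 42 − 13 − 13 − 11 − 10 − 14 − 8 + 3 + 6 + 2 + 3 − 1 = 91%

91%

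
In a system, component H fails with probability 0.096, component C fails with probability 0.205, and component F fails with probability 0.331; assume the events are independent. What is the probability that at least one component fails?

0.51920308

P(none) = (1 − 0.096) × (1 − 0.205) × (1 − 0.331) = 0.904 × 0.795 × 0.669 = 0.48079692
P(at least one) = 1 − 0.48079692 = 0.51920308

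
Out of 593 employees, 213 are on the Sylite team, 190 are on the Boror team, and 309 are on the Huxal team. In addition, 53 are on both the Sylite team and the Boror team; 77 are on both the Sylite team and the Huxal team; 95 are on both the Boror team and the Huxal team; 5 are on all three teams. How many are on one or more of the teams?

Inclusion–exclusion gives
|union| = 213 + 190 + 309 − 53 − 77 − 95 + 5 = 492

492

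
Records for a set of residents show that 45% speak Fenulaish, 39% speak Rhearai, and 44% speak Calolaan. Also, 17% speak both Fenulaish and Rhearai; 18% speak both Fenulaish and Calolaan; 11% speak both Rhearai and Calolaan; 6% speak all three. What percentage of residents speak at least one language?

88%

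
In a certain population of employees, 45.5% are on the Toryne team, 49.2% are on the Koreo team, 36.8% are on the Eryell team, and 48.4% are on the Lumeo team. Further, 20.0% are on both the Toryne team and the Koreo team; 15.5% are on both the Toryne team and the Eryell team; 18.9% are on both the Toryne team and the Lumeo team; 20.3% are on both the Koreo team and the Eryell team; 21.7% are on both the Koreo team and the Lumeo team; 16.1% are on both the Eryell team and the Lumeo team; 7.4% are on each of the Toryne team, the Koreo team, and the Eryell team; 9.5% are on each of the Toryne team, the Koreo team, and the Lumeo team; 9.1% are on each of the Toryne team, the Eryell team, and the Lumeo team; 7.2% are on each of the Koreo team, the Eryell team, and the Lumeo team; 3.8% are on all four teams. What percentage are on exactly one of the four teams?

Using the inclusion–exclusion count for exactly one event:
P(exactly one) = 45.5 + 49.2 + 36.8 + 48.4 − 2·20.0 − 2·15.5 − 2·18.9 − 2·20.3 − 2·21.7 − 2·16.1 + 3·7.4 + 3·9.5 + 3·9.1 + 3·7.2 − 4·3.8 = 39.3%

39.3%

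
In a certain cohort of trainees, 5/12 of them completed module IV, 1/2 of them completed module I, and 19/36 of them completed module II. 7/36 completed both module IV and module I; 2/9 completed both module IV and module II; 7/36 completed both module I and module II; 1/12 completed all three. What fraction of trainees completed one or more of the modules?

11/12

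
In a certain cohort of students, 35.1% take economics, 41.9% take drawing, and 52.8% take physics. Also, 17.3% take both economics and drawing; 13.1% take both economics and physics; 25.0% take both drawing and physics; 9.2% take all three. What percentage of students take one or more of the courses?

83.6%

P(at least one) = 35.1 + 41.9 + 52.8 − 17.3 − 13.1 − 25.0 + 9.2 = 83.6%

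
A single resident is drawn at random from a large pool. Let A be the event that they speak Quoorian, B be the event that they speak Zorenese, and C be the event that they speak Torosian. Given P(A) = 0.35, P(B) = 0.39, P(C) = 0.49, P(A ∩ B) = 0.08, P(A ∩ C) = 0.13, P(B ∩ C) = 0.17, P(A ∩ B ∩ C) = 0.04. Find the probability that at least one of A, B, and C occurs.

0.89

Inclusion–exclusion gives
P(A ∪ B ∪ C) = 0.35 + 0.39 + 0.49 − 0.08 − 0.13 − 0.17 + 0.04 = 0.89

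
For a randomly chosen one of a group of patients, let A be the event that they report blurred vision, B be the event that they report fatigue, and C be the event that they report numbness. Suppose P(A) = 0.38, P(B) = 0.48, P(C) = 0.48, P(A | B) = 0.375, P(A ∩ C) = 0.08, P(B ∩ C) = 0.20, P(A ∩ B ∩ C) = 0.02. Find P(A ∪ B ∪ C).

0.90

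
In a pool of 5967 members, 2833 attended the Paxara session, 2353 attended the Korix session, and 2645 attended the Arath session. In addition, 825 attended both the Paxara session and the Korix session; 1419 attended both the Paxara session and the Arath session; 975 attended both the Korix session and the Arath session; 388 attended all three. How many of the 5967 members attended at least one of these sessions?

5000

|union| = 2833 + 2353 + 2645 − 825 − 1419 − 975 + 388 = 5000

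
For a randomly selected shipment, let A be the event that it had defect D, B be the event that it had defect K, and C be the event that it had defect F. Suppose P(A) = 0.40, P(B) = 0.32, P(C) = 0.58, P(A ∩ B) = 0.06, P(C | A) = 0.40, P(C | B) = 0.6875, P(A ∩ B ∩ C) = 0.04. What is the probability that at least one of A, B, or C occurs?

P(A ∩ C) = P(A)·P(C|A) = 0.40 × 0.40 = 0.16
P(B ∩ C) = P(B)·P(C|B) = 0.32 × 0.6875 = 0.22
Apply inclusion-exclusion:
P(A ∪ B ∪ C) = 0.40 + 0.32 + 0.58 − 0.06 − 0.16 − 0.22 + 0.04 = 0.90

0.90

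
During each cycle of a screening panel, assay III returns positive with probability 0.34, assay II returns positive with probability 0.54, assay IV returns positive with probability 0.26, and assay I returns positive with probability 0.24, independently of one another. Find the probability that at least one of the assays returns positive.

0.82925536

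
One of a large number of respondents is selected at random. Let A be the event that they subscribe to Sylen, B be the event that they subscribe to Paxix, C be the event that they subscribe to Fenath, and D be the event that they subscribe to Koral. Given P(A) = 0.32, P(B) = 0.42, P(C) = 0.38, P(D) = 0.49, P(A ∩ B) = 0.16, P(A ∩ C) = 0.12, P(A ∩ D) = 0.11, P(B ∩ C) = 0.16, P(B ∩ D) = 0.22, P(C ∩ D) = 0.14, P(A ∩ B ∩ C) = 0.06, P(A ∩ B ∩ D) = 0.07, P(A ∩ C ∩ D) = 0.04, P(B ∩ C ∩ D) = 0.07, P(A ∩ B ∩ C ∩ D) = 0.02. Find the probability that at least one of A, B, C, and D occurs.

Inclusion–exclusion gives
P(A ∪ B ∪ C ∪ D) = 0.32 + 0.42 + 0.38 + 0.49 − 0.16 − 0.12 − 0.11 − 0.16 − 0.22 − 0.14 + 0.06 + 0.07 + 0.04 + 0.07 − 0.02 = 0.92

0.92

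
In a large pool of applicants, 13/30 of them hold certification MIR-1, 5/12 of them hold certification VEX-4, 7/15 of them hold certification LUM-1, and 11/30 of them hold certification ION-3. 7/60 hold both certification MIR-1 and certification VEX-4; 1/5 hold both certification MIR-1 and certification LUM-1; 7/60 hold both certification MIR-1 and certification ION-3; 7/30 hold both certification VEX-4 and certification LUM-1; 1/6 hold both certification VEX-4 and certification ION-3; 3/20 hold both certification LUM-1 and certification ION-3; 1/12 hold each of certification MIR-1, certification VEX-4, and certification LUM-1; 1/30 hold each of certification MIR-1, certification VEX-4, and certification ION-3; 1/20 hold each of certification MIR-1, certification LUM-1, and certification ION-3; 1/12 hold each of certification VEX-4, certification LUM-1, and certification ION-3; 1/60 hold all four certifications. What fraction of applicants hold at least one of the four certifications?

P(at least one) = 13/30 + 5/12 + 7/15 + 11/30 − 7/60 − 1/5 − 7/60 − 7/30 − 1/6 − 3/20 + 1/12 + 1/30 + 1/20 + 1/12 − 1/60 = 14/15

14/15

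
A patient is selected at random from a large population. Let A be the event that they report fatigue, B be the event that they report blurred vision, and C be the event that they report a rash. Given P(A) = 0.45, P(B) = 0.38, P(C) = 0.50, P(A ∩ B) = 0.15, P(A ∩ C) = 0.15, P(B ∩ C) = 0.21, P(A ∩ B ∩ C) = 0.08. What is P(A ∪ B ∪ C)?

0.90

By inclusion–exclusion:
P(A ∪ B ∪ C) = 0.45 + 0.38 + 0.50 − 0.15 − 0.15 − 0.21 + 0.08 = 0.90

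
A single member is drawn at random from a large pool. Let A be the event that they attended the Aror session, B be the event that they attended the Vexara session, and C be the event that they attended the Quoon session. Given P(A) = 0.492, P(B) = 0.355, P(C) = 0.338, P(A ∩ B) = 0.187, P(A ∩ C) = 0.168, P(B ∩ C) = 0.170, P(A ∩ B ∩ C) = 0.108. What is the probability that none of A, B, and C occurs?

0.232

P(A ∪ B ∪ C) = 0.492 + 0.355 + 0.338 − 0.187 − 0.168 − 0.170 + 0.108 = 0.768
P(none) = 1 − 0.768 = 0.232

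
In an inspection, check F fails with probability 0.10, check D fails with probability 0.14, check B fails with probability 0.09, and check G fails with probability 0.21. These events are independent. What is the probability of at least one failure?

0.4435714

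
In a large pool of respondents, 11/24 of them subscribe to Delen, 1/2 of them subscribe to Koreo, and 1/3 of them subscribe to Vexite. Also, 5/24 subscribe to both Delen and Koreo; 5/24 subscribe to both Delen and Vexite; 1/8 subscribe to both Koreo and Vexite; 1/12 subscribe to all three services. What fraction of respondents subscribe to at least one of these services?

5/6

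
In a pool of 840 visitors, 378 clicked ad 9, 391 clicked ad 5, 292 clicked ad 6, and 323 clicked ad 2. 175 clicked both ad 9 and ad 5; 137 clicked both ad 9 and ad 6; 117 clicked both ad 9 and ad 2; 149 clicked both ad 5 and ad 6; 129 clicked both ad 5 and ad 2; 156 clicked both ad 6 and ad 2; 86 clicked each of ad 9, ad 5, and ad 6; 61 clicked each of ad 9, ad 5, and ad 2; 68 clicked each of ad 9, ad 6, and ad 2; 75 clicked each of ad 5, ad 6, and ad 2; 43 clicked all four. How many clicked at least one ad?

768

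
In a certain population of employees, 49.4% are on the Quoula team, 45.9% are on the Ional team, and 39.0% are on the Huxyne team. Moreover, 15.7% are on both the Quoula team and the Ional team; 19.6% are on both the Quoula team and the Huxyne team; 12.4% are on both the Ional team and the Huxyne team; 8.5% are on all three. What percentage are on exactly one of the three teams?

64.4%

P(exactly one) = 49.4 + 45.9 + 39.0 − 2·15.7 − 2·19.6 − 2·12.4 + 3·8.5 = 64.4%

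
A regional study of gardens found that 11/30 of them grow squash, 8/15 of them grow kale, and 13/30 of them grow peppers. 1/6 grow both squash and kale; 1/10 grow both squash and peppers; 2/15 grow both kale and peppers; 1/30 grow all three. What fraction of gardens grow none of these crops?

Using inclusion–exclusion:
P(≥1) = 11/30 + 8/15 + 13/30 − 1/6 − 1/10 − 2/15 + 1/30 = 29/30
P(none) = 1 − 29/30 = 1/30

1/30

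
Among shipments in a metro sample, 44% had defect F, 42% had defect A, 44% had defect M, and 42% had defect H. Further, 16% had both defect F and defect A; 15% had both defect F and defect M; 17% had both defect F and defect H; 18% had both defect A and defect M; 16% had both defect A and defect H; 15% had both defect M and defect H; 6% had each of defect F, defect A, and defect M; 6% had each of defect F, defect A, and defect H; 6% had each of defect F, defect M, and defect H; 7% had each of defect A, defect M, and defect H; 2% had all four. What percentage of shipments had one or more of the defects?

P(union) = 44 + 42 + 44 + 42 − 16 − 15 − 17 − 18 − 16 − 15 + 6 + 6 + 6 + 7 − 2 = 98%

98%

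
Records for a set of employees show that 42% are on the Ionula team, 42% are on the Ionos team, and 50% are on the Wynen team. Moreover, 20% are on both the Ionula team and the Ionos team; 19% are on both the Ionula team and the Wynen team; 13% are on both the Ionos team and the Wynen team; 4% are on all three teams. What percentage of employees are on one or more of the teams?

86%

P(union) = 42 + 42 + 50 − 20 − 19 − 13 + 4 = 86%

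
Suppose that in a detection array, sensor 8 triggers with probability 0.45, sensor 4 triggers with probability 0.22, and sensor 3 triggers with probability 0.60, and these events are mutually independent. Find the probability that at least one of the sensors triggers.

0.8284

P(none) = (1 − 0.45) × (1 − 0.22) × (1 − 0.60) = 0.55 × 0.78 × 0.40 = 0.1716
P(at least one) = 1 − 0.1716 = 0.8284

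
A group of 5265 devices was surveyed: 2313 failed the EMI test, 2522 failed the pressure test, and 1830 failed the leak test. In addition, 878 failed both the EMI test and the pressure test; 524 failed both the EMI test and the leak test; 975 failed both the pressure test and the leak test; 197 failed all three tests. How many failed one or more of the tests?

4485

|union| = 2313 + 2522 + 1830 − 878 − 524 − 975 + 197 = 4485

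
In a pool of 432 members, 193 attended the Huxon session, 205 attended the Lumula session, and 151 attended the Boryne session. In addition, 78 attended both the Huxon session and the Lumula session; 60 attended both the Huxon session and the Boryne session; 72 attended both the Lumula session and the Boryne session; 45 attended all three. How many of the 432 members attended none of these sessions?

Using inclusion–exclusion:
|at least one| = 193 + 205 + 151 − 78 − 60 − 72 + 45 = 384
None: 432 − 384 = 48

48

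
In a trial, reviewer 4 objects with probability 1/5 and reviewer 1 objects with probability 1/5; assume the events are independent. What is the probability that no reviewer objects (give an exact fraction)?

16/25

Since the events are independent, P(none) is the product of the individual non-occurrence probabilities.
P(none) = (1 − 1/5) × (1 − 1/5) = 4/5 × 4/5 = 16/25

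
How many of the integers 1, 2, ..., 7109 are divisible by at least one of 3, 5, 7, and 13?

4107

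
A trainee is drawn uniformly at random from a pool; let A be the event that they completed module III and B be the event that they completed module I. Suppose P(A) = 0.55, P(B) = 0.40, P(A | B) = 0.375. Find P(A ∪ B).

0.80

P(A ∩ B) = P(B)·P(A|B) = 0.40 × 0.375 = 0.15
Inclusion–exclusion gives
P(A ∪ B) = 0.55 + 0.40 − 0.15 = 0.80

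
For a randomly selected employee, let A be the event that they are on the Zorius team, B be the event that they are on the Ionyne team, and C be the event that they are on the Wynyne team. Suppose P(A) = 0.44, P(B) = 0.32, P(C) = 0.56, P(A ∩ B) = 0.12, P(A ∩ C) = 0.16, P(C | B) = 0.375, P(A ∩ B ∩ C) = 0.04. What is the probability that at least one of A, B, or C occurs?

P(B ∩ C) = P(B)·P(C|B) = 0.32 × 0.375 = 0.12
Using inclusion–exclusion:
P(A ∪ B ∪ C) = 0.44 + 0.32 + 0.56 − 0.12 − 0.16 − 0.12 + 0.04 = 0.96

0.96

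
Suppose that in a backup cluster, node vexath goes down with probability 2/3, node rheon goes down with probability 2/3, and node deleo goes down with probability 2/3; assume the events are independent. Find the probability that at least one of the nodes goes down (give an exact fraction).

26/27

P(none) = (1 − 2/3) × (1 − 2/3) × (1 − 2/3) = 1/3 × 1/3 × 1/3 = 1/27
P(at least one) = 1 − 1/27 = 26/27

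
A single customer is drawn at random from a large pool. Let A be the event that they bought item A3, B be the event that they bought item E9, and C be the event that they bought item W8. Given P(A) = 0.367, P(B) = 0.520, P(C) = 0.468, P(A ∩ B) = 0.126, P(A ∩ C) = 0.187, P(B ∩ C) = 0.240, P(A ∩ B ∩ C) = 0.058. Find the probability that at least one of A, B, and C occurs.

Using inclusion–exclusion:
P(A ∪ B ∪ C) = 0.367 + 0.520 + 0.468 − 0.126 − 0.187 − 0.240 + 0.058 = 0.860

0.860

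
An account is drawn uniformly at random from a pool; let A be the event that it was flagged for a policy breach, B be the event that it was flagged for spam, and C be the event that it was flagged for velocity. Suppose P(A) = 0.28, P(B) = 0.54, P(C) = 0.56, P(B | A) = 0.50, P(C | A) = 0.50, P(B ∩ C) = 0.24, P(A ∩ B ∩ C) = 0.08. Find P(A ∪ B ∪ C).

0.94

P(A ∩ B) = P(A)·P(B|A) = 0.28 × 0.50 = 0.14
P(A ∩ C) = P(A)·P(C|A) = 0.28 × 0.50 = 0.14
P(A ∪ B ∪ C) = 0.28 + 0.54 + 0.56 − 0.14 − 0.14 − 0.24 + 0.08 = 0.94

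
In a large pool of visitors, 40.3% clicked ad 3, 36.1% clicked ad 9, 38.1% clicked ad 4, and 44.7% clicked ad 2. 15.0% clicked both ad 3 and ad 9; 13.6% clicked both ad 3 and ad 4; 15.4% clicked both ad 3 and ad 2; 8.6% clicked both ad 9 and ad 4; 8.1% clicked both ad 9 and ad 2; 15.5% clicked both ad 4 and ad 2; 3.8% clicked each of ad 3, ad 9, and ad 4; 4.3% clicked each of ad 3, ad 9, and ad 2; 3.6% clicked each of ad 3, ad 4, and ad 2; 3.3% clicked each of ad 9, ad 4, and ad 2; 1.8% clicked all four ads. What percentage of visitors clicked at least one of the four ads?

By inclusion-exclusion,
P(union) = 40.3 + 36.1 + 38.1 + 44.7 − 15.0 − 13.6 − 15.4 − 8.6 − 8.1 − 15.5 + 3.8 + 4.3 + 3.6 + 3.3 − 1.8 = 96.2%

96.2%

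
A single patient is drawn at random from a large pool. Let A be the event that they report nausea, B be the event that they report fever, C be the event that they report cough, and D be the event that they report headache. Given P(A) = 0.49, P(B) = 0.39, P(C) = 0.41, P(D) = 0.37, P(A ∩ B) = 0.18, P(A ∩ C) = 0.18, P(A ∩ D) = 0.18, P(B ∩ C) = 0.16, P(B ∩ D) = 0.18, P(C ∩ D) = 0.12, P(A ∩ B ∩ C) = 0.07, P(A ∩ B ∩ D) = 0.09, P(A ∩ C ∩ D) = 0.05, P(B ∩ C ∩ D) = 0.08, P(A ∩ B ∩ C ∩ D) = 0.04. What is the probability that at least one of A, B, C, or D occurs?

0.91

P(A ∪ B ∪ C ∪ D) = 0.49 + 0.39 + 0.41 + 0.37 − 0.18 − 0.18 − 0.18 − 0.16 − 0.18 − 0.12 + 0.07 + 0.09 + 0.05 + 0.08 − 0.04 = 0.91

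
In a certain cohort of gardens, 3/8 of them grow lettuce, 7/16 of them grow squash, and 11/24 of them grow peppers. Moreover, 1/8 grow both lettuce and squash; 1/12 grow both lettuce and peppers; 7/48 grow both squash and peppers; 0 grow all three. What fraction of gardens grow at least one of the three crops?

11/12

Apply inclusion-exclusion:
P(union) = 3/8 + 7/16 + 11/24 − 1/8 − 1/12 − 7/48 + 0 = 11/12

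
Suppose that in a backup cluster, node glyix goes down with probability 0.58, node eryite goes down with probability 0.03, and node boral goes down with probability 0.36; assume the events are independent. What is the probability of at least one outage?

Since the events are independent, P(none) is the product of the individual non-occurrence probabilities.
P(none) = (1 − 0.58) × (1 − 0.03) × (1 − 0.36) = 0.42 × 0.97 × 0.64 = 0.260736
P(at least one) = 1 − 0.260736 = 0.739264

0.739264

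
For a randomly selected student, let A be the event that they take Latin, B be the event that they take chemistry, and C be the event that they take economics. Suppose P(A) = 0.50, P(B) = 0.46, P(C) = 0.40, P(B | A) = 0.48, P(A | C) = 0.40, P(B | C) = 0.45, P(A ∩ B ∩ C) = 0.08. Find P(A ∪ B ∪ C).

P(A ∩ B) = P(A)·P(B|A) = 0.50 × 0.48 = 0.24
P(A ∩ C) = P(C)·P(A|C) = 0.40 × 0.40 = 0.16
P(B ∩ C) = P(C)·P(B|C) = 0.40 × 0.45 = 0.18
By inclusion–exclusion:
P(A ∪ B ∪ C) = 0.50 + 0.46 + 0.40 − 0.24 − 0.16 − 0.18 + 0.08 = 0.86

0.86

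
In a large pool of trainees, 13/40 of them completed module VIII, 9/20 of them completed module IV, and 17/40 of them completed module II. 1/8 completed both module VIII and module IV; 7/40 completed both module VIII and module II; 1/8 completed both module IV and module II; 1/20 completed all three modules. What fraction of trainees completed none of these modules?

7/40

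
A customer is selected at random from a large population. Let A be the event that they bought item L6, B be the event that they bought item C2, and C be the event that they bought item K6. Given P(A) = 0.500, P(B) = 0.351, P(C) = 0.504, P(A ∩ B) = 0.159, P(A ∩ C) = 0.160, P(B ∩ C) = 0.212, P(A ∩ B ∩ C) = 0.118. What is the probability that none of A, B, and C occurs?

0.058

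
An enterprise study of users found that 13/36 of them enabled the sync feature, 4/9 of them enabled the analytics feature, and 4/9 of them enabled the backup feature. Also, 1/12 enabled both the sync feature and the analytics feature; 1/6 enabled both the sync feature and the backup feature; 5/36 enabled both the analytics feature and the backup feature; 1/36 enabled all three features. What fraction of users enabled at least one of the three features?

Inclusion–exclusion gives
P(≥1) = 13/36 + 4/9 + 4/9 − 1/12 − 1/6 − 5/36 + 1/36 = 8/9

8/9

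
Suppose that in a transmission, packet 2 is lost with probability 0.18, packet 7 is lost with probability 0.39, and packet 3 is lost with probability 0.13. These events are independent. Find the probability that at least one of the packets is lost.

0.564826

Independence gives P(none) = ∏(1 − pᵢ).
P(none) = (1 − 0.18) × (1 − 0.39) × (1 − 0.13) = 0.82 × 0.61 × 0.87 = 0.435174
P(at least one) = 1 − 0.435174 = 0.564826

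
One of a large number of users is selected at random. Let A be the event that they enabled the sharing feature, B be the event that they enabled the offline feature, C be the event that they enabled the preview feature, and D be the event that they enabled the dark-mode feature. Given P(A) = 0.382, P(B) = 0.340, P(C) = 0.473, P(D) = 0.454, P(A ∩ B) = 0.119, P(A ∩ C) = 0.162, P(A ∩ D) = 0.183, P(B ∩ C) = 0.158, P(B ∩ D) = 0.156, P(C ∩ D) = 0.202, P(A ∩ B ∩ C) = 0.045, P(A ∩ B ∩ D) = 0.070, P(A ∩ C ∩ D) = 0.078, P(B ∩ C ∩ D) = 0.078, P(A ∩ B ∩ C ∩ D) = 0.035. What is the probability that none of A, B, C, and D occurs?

0.095

Using inclusion–exclusion:
P(A ∪ B ∪ C ∪ D) = 0.382 + 0.340 + 0.473 + 0.454 − 0.119 − 0.162 − 0.183 − 0.158 − 0.156 − 0.202 + 0.045 + 0.070 + 0.078 + 0.078 − 0.035 = 0.905
P(none) = 1 − 0.905 = 0.095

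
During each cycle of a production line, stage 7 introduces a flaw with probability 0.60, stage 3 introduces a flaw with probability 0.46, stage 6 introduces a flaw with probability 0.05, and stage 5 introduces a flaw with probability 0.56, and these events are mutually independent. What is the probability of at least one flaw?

0.909712

Since the events are independent, P(none) is the product of the individual non-occurrence probabilities.
P(none) = (1 − 0.60) × (1 − 0.46) × (1 − 0.05) × (1 − 0.56) = 0.40 × 0.54 × 0.95 × 0.44 = 0.090288
P(at least one) = 1 − 0.090288 = 0.909712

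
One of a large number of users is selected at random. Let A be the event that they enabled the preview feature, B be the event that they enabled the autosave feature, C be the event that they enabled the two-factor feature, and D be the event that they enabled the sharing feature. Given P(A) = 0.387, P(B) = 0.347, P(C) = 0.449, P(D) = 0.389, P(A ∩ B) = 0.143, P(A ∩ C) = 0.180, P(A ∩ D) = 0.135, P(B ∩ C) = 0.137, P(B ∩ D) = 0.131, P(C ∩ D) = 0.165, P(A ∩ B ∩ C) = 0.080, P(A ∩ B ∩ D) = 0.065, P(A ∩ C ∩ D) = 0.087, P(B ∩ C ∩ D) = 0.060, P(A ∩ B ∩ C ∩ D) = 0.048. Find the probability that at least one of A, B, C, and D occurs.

0.925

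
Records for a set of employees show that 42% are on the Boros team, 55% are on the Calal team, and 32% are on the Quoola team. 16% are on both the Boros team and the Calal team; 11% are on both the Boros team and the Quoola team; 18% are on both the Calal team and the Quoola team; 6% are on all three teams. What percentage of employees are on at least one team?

Using inclusion–exclusion:
P(union) = 42 + 55 + 32 − 16 − 11 − 18 + 6 = 90%

90%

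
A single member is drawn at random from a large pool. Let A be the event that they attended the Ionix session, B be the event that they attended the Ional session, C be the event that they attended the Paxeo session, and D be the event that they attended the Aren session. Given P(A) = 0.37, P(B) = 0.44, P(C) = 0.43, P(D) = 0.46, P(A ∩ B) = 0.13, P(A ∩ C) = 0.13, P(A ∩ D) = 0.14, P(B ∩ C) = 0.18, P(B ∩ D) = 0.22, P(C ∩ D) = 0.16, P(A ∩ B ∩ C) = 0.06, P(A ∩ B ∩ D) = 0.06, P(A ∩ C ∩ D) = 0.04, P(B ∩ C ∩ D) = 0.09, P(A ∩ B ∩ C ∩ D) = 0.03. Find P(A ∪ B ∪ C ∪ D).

P(A ∪ B ∪ C ∪ D) = 0.37 + 0.44 + 0.43 + 0.46 − 0.13 − 0.13 − 0.14 − 0.18 − 0.22 − 0.16 + 0.06 + 0.06 + 0.04 + 0.09 − 0.03 = 0.96

0.96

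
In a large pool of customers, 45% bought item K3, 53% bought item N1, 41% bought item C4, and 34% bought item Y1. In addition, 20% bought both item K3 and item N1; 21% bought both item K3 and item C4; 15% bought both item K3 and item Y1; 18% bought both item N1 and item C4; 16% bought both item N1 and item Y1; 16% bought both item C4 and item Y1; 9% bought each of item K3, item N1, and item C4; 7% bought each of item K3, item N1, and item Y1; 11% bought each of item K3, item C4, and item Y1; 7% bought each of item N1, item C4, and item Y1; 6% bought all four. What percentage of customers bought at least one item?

P(union) = 45 + 53 + 41 + 34 − 20 − 21 − 15 − 18 − 16 − 16 + 9 + 7 + 11 + 7 − 6 = 95%

95%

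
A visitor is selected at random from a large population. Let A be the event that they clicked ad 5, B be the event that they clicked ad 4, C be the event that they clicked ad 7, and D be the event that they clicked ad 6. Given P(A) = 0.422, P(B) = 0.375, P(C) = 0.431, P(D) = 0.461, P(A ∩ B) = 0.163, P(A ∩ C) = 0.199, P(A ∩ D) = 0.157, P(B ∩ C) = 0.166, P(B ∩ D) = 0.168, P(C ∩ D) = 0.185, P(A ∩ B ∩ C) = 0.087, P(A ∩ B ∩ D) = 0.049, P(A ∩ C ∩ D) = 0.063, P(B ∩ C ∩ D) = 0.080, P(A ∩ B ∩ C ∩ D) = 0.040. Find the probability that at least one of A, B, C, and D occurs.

Inclusion–exclusion gives
P(A ∪ B ∪ C ∪ D) = 0.422 + 0.375 + 0.431 + 0.461 − 0.163 − 0.199 − 0.157 − 0.166 − 0.168 − 0.185 + 0.087 + 0.049 + 0.063 + 0.080 − 0.040 = 0.890

0.890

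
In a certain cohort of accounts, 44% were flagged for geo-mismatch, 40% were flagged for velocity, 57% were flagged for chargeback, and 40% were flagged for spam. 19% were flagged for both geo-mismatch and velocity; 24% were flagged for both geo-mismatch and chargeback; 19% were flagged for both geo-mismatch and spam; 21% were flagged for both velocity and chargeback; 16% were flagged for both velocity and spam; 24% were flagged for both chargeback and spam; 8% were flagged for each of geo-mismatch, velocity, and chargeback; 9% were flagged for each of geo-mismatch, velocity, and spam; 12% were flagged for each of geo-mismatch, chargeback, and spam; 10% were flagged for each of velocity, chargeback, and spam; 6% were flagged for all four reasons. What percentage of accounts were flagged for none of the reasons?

9%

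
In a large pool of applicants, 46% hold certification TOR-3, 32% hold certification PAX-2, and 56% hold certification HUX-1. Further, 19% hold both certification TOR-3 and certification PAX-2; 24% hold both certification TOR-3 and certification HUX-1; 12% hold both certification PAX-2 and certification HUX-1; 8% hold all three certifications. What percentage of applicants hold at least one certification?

87%

P(union) = 46 + 32 + 56 − 19 − 24 − 12 + 8 = 87%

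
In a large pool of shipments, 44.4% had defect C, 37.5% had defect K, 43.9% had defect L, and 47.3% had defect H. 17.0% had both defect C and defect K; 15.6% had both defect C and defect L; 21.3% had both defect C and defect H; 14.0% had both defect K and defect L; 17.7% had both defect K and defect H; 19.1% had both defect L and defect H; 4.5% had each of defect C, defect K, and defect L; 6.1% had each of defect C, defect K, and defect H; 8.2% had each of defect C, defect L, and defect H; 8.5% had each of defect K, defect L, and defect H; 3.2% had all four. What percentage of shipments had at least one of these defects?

92.5%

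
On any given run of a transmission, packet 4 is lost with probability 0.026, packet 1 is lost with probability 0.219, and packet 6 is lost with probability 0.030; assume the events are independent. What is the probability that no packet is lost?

P(none) = (1 − 0.026) × (1 − 0.219) × (1 − 0.030) = 0.974 × 0.781 × 0.970 = 0.73787318

0.73787318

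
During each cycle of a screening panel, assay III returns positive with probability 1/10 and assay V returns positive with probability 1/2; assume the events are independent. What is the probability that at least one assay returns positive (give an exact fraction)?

Since the events are independent, P(none) is the product of the individual non-occurrence probabilities.
P(none) = (1 − 1/10) × (1 − 1/2) = 9/10 × 1/2 = 9/20
P(at least one) = 1 − 9/20 = 11/20

11/20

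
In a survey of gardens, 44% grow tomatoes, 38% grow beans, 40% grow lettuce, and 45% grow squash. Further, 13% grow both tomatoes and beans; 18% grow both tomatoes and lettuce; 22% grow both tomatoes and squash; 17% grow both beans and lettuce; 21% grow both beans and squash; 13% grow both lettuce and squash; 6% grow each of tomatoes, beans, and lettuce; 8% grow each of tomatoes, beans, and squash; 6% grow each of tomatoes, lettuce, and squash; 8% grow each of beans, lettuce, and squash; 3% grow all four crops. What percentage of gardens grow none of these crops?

Using inclusion–exclusion:
P(≥1) = 44 + 38 + 40 + 45 − 13 − 18 − 22 − 17 − 21 − 13 + 6 + 8 + 6 + 8 − 3 = 88%
P(none) = 100% − 88% = 12%

12%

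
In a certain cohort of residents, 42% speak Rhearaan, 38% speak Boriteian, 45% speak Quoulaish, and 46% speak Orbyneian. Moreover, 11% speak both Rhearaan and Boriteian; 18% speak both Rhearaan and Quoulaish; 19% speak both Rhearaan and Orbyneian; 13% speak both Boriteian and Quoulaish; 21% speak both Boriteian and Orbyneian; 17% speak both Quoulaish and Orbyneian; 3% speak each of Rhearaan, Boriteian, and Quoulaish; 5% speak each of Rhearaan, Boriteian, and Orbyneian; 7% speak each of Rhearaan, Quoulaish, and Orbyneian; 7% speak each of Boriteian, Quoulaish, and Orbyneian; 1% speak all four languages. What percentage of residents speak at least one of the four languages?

93%

P(at least one) = 42 + 38 + 45 + 46 − 11 − 18 − 19 − 13 − 21 − 17 + 3 + 5 + 7 + 7 − 1 = 93%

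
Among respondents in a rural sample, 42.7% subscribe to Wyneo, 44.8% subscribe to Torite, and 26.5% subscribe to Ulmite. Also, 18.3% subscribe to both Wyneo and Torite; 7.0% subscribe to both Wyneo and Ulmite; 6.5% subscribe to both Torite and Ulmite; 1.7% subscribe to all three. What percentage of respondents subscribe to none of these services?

16.1%

Using inclusion–exclusion:
P(at least one) = 42.7 + 44.8 + 26.5 − 18.3 − 7.0 − 6.5 + 1.7 = 83.9%
P(none) = 100% − 83.9% = 16.1%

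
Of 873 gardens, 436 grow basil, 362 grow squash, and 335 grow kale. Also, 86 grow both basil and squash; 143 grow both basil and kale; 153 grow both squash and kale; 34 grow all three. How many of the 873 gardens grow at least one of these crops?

|at least one| = 436 + 362 + 335 − 86 − 143 − 153 + 34 = 785

785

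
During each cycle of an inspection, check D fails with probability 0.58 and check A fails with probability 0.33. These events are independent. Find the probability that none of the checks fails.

0.2814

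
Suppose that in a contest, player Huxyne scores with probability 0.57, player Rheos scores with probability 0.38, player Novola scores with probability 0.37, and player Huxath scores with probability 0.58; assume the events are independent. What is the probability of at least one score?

0.92945764

P(none) = (1 − 0.57) × (1 − 0.38) × (1 − 0.37) × (1 − 0.58) = 0.43 × 0.62 × 0.63 × 0.42 = 0.07054236
P(at least one) = 1 − 0.07054236 = 0.92945764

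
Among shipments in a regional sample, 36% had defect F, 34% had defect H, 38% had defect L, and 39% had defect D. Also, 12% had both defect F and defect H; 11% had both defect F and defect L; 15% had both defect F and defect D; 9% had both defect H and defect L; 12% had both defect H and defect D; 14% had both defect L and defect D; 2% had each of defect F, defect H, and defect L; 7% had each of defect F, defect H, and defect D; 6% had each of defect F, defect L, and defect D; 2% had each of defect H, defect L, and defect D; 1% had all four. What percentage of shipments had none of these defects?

Inclusion–exclusion gives
P(≥1) = 36 + 34 + 38 + 39 − 12 − 11 − 15 − 9 − 12 − 14 + 2 + 7 + 6 + 2 − 1 = 90%
P(none) = 100% − 90% = 10%

10%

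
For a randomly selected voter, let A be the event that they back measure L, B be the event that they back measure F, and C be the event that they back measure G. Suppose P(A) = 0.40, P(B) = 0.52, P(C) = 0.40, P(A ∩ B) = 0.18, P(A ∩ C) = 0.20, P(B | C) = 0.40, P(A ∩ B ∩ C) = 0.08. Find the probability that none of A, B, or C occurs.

0.14

P(B ∩ C) = P(C)·P(B|C) = 0.40 × 0.40 = 0.16
P(A ∪ B ∪ C) = 0.40 + 0.52 + 0.40 − 0.18 − 0.20 − 0.16 + 0.08 = 0.86
P(none) = 1 − 0.86 = 0.14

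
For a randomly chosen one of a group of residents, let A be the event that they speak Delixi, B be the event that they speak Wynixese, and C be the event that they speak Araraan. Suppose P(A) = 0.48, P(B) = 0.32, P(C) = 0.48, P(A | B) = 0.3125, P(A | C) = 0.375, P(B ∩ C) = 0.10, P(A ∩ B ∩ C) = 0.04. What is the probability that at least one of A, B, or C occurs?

0.94

P(A ∩ B) = P(B)·P(A|B) = 0.32 × 0.3125 = 0.10
P(A ∩ C) = P(C)·P(A|C) = 0.48 × 0.375 = 0.18
Apply inclusion-exclusion:
P(A ∪ B ∪ C) = 0.48 + 0.32 + 0.48 − 0.10 − 0.18 − 0.10 + 0.04 = 0.94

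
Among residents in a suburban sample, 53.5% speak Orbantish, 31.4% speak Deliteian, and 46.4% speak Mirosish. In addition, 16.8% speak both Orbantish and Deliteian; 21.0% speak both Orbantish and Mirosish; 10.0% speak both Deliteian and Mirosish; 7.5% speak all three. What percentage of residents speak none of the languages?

P(≥1) = 53.5 + 31.4 + 46.4 − 16.8 − 21.0 − 10.0 + 7.5 = 91.0%
P(none) = 100% − 91.0% = 9.0%

9.0%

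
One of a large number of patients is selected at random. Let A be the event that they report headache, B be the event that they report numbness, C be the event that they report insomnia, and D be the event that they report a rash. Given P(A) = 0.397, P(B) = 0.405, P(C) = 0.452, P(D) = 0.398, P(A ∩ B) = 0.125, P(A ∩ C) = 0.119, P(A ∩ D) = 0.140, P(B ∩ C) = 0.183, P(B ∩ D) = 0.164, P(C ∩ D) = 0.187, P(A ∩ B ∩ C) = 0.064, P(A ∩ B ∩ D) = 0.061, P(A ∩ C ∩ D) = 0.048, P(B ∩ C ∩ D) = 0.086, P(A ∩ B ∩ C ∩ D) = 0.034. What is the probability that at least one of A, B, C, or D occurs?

0.959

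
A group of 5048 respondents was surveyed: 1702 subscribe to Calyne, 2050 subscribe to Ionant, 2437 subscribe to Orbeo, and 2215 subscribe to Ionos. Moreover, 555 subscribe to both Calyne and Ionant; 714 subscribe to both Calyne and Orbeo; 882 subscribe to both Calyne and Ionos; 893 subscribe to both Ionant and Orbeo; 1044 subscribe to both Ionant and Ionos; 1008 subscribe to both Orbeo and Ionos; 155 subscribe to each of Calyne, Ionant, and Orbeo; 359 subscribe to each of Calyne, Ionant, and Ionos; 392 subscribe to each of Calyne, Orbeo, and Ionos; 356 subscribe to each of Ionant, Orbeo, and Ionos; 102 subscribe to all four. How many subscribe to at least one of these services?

4468

Apply inclusion-exclusion:
|at least one| = 1702 + 2050 + 2437 + 2215 − 555 − 714 − 882 − 893 − 1044 − 1008 + 155 + 359 + 392 + 356 − 102 = 4468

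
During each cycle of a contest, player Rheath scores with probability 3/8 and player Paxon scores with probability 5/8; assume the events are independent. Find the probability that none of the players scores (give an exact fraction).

P(none) = (1 − 3/8) × (1 − 5/8) = 5/8 × 3/8 = 15/64

15/64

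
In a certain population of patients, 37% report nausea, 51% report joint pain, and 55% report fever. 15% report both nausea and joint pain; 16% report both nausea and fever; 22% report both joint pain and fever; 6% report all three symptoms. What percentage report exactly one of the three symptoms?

55%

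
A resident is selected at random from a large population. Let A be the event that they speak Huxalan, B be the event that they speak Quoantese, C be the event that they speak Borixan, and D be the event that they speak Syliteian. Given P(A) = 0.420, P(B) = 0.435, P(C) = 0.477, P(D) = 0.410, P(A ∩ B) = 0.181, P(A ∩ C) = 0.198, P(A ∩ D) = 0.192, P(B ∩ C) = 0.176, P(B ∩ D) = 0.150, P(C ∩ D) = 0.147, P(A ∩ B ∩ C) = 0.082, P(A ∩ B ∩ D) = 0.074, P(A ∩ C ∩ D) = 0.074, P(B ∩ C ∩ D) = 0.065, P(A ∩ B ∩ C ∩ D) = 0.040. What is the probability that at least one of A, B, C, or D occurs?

Apply inclusion-exclusion:
P(A ∪ B ∪ C ∪ D) = 0.420 + 0.435 + 0.477 + 0.410 − 0.181 − 0.198 − 0.192 − 0.176 − 0.150 − 0.147 + 0.082 + 0.074 + 0.074 + 0.065 − 0.040 = 0.953

0.953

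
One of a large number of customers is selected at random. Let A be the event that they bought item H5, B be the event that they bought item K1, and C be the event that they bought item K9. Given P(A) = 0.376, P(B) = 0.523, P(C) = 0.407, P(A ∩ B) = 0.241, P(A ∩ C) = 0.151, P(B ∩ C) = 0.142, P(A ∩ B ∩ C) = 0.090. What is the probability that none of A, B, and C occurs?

P(A ∪ B ∪ C) = 0.376 + 0.523 + 0.407 − 0.241 − 0.151 − 0.142 + 0.090 = 0.862
P(none) = 1 − 0.862 = 0.138

0.138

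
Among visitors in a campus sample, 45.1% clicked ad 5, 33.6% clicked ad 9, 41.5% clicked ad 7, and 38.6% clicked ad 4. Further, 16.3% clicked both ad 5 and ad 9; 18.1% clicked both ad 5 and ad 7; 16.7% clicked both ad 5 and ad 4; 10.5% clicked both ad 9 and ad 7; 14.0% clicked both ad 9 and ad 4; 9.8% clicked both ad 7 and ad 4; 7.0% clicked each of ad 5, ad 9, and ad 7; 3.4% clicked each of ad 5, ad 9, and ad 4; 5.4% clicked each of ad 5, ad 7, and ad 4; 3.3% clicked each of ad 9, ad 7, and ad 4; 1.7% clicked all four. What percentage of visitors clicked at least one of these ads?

90.8%

Using inclusion–exclusion:
P(union) = 45.1 + 33.6 + 41.5 + 38.6 − 16.3 − 18.1 − 16.7 − 10.5 − 14.0 − 9.8 + 7.0 + 3.4 + 5.4 + 3.3 − 1.7 = 90.8%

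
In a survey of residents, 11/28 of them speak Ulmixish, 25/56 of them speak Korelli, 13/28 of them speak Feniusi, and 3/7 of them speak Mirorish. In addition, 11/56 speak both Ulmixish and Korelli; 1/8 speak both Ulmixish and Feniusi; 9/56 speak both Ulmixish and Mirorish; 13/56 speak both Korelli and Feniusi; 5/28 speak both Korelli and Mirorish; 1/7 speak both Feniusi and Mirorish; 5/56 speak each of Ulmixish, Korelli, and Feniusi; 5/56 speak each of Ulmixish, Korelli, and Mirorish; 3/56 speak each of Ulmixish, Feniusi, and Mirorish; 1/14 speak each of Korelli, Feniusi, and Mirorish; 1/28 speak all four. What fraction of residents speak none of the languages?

1/28

Inclusion–exclusion gives
P(union) = 11/28 + 25/56 + 13/28 + 3/7 − 11/56 − 1/8 − 9/56 − 13/56 − 5/28 − 1/7 + 5/56 + 5/56 + 3/56 + 1/14 − 1/28 = 27/28
P(none) = 1 − 27/28 = 1/28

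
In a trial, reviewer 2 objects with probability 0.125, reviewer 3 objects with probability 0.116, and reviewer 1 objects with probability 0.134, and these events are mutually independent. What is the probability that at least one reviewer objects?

0.330149

P(none) = (1 − 0.125) × (1 − 0.116) × (1 − 0.134) = 0.875 × 0.884 × 0.866 = 0.669851
P(at least one) = 1 − 0.669851 = 0.330149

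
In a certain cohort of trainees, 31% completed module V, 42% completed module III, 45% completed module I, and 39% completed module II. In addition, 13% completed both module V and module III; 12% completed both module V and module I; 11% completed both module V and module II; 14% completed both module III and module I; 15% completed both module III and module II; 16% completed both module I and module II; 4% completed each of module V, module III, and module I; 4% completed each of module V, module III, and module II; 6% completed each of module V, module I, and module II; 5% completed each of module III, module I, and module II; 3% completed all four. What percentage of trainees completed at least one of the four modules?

92%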